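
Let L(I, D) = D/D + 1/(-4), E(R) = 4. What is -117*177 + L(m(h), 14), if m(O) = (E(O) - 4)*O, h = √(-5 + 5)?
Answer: -82833/4 ≈ -20708.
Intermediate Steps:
h = 0 (h = √0 = 0)
m(O) = 0 (m(O) = (4 - 4)*O = 0*O = 0)
L(I, D) = ¾ (L(I, D) = 1 + 1*(-¼) = 1 - ¼ = ¾)
-117*177 + L(m(h), 14) = -117*177 + ¾ = -20709 + ¾ = -82833/4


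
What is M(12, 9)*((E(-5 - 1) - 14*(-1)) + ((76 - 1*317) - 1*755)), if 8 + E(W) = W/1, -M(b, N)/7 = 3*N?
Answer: 188244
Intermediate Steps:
M(b, N) = -21*N
E(W) = -8 + W (E(W) = -8 + W/1 = -8 + W*1 = -8 + W)
M(12, 9)*((E(-5 - 1) - 14*(-1)) + ((76 - 1*317) - 1*755)) = (-21*9)*(((-8 + (-5 - 1)) - 14*(-1)) + ((76 - 1*317) - 1*755)) = -189*(((-8 - 6) + 14) + ((76 - 317) - 755)) = -189*((-14 + 14) + (-241 - 755)) = -189*(0 - 996) = -189*(-996) = 188244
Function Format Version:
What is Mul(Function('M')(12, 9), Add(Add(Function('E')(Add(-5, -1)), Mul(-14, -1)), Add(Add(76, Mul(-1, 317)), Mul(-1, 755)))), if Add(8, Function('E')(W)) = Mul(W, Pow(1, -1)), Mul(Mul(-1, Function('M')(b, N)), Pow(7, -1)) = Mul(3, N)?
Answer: 188244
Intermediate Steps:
Function('M')(b, N) = Mul(-21, N) (Function('M')(b, N) = Mul(-7, Mul(3, N)) = Mul(-21, N))
Function('E')(W) = Add(-8, W) (Function('E')(W) = Add(-8, Mul(W, Pow(1, -1))) = Add(-8, Mul(W, 1)) = Add(-8, W))
Mul(Function('M')(12, 9), Add(Add(Function('E')(Add(-5, -1)), Mul(-14, -1)), Add(Add(76, Mul(-1, 317)), Mul(-1, 755)))) = Mul(Mul(-21, 9), Add(Add(Add(-8, Add(-5, -1)), Mul(-14, -1)), Add(Add(76, Mul(-1, 317)), Mul(-1, 755)))) = Mul(-189, Add(Add(Add(-8, -6), 14), Add(Add(76, -317), -755))) = Mul(-189, Add(Add(-14, 14), Add(-241, -755))) = Mul(-189, Add(0, -996)) = Mul(-189, -996) = 188244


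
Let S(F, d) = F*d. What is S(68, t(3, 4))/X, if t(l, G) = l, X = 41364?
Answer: 17/3447 ≈ 0.0049318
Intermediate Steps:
S(68, t(3, 4))/X = (68*3)/41364 = 204*(1/41364) = 17/3447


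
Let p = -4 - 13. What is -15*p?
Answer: 255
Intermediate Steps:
p = -17
-15*p = -15*(-17) = 255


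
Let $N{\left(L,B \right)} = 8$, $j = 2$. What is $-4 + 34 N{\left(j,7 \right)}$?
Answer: $268$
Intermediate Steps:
$-4 + 34 N{\left(j,7 \right)} = -4 + 34 \cdot 8 = -4 + 272 = 268$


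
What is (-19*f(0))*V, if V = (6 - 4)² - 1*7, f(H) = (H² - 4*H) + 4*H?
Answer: 0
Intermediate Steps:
f(H) = H²
V = -3 (V = 2² - 7 = 4 - 7 = -3)
(-19*f(0))*V = -19*0²*(-3) = -19*0*(-3) = 0*(-3) = 0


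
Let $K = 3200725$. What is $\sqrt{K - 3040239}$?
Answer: $\sqrt{160486} \approx 400.61$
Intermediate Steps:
$\sqrt{K - 3040239} = \sqrt{3200725 - 3040239} = \sqrt{160486}$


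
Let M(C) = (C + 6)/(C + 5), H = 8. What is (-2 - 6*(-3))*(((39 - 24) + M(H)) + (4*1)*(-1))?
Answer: 2512/13 ≈ 193.23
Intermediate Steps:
M(C) = (6 + C)/(5 + C)
(-2 - 6*(-3))*(((39 - 24) + M(H)) + (4*1)*(-1)) = (-2 - 6*(-3))*(((39 - 24) + (6 + 8)/(5 + 8)) + (4*1)*(-1)) = (-2 + 18)*((15 + 14/13) + 4*(-1)) = 16*((15 + (1/13)*14) - 4) = 16*((15 + 14/13) - 4) = 16*(209/13 - 4) = 16*(157/13) = 2512/13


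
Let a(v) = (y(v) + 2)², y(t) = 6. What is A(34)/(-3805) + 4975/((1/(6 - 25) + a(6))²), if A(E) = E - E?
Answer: 71839/59049 ≈ 1.2166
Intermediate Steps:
a(v) = 64 (a(v) = (6 + 2)² = 8² = 64)
A(E) = 0
A(34)/(-3805) + 4975/((1/(6 - 25) + a(6))²) = 0/(-3805) + 4975/((1/(6 - 25) + 64)²) = 0*(-1/3805) + 4975/((1/(-19) + 64)²) = 0 + 4975/((-1/19 + 64)²) = 0 + 4975/((1215/19)²) = 0 + 4975/(1476225/361) = 0 + 4975*(361/1476225) = 0 + 71839/59049 = 71839/59049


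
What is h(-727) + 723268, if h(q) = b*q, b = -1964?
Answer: 2151096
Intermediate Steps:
h(q) = -1964*q
h(-727) + 723268 = -1964*(-727) + 723268 = 1427828 + 723268 = 2151096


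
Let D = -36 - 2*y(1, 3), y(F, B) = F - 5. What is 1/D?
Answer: -1/28 ≈ -0.035714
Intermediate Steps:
y(F, B) = -5 + F
D = -28 (D = -36 - 2*(-5 + 1) = -36 - 2*(-4) = -36 + 8 = -28)
1/D = 1/(-28) = -1/28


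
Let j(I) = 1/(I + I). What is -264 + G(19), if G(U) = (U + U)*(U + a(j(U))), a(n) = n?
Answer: 459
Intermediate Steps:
j(I) = 1/(2*I)
G(U) = 2*U*(U + 1/(2*U)) (G(U) = (U + U)*(U + 1/(2*U)) = (2*U)*(U + 1/(2*U)) = 2*U*(U + 1/(2*U)))
-264 + G(19) = -264 + (1 + 2*19²) = -264 + (1 + 2*361) = -264 + (1 + 722) = -264 + 723 = 459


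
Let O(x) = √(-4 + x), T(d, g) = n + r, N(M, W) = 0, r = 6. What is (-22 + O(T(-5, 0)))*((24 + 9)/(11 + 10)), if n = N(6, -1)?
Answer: -242/7 + 11*√2/7 ≈ -32.349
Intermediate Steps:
n = 0
T(d, g) = 6 (T(d, g) = 0 + 6 = 6)
(-22 + O(T(-5, 0)))*((24 + 9)/(11 + 10)) = (-22 + √(-4 + 6))*((24 + 9)/(11 + 10)) = (-22 + √2)*(33/21) = (-22 + √2)*(33*(1/21)) = (-22 + √2)*(11/7) = -242/7 + 11*√2/7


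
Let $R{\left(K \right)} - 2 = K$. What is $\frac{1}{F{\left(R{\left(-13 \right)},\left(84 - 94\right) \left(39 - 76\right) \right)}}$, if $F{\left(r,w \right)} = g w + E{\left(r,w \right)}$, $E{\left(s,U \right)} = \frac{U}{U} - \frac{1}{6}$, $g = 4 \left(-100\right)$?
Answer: $- \frac{6}{887995} \approx -6.7568 \cdot 10^{-6}$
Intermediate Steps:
$R{\left(K \right)} = 2 + K$
$g = -400$
$E{\left(s,U \right)} = \frac{5}{6}$ ($E{\left(s,U \right)} = 1 - \frac{1}{6} = \frac{5}{6}$)
$F{\left(r,w \right)} = \frac{5}{6} - 400 w$ ($F{\left(r,w \right)} = - 400 w + \frac{5}{6} = \frac{5}{6} - 400 w$)
$\frac{1}{F{\left(R{\left(-13 \right)},\left(84 - 94\right) \left(39 - 76\right) \right)}} = \frac{1}{\frac{5}{6} - 400 \left(84 - 94\right) \left(39 - 76\right)} = \frac{1}{\frac{5}{6} - 400 \left(\left(-10\right) \left(-37\right)\right)} = \frac{1}{\frac{5}{6} - 148000} = \frac{1}{- \frac{887995}{6}} = - \frac{6}{887995}$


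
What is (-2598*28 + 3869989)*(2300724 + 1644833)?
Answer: 14982246590465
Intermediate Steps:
(-2598*28 + 3869989)*(2300724 + 1644833) = (-72744 + 3869989)*3945557 = 3797245*3945557 = 14982246590465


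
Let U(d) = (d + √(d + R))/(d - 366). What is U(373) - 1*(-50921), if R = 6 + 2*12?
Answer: 356820/7 + √403/7 ≈ 50977.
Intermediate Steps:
R = 30 (R = 6 + 24 = 30)
U(d) = (d + √(30 + d))/(-366 + d) (U(d) = (d + √(d + 30))/(d - 366) = (d + √(30 + d))/(-366 + d))
U(373) - 1*(-50921) = (373 + √(30 + 373))/(-366 + 373) - 1*(-50921) = (373 + √403)/7 + 50921 = (373/7 + √403/7) + 50921 = 356820/7 + √403/7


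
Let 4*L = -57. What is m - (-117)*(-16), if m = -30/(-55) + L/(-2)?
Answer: -164061/88 ≈ -1864.3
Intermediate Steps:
L = -57/4 (L = (¼)*(-57) = -57/4 ≈ -14.250)
m = 675/88 (m = -30/(-55) - 57/4/(-2) = -30*(-1/55) - 57/4*(-½) = 6/11 + 57/8 = 675/88 ≈ 7.6705)
m - (-117)*(-16) = 675/88 - (-117)*(-16) = 675/88 - 117*16 = 675/88 - 1872 = -164061/88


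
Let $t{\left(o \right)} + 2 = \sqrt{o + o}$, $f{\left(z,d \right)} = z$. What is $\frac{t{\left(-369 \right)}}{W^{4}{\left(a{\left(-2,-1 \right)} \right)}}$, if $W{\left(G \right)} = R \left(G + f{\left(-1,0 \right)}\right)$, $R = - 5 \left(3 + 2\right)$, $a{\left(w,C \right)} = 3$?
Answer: $- \frac{1}{3125000} + \frac{3 i \sqrt{82}}{6250000} \approx -3.2 \cdot 10^{-7} + 4.3466 \cdot 10^{-6} i$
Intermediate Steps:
$R = -25$ ($R = \left(-5\right) 5 = -25$)
$t{\left(o \right)} = -2 + \sqrt{2} \sqrt{o}$ ($t{\left(o \right)} = -2 + \sqrt{o + o} = -2 + \sqrt{2 o} = -2 + \sqrt{2} \sqrt{o}$)
$W{\left(G \right)} = 25 - 25 G$ ($W{\left(G \right)} = - 25 \left(G - 1\right) = - 25 \left(-1 + G\right) = 25 - 25 G$)
$\frac{t{\left(-369 \right)}}{W^{4}{\left(a{\left(-2,-1 \right)} \right)}} = \frac{-2 + \sqrt{2} \sqrt{-369}}{\left(25 - 75\right)^{4}} = \frac{-2 + \sqrt{2} \cdot 3 i \sqrt{41}}{\left(25 - 75\right)^{4}} = \frac{-2 + 3 i \sqrt{82}}{\left(-50\right)^{4}} = \frac{-2 + 3 i \sqrt{82}}{6250000} = \left(-2 + 3 i \sqrt{82}\right) \frac{1}{6250000} = - \frac{1}{3125000} + \frac{3 i \sqrt{82}}{6250000}$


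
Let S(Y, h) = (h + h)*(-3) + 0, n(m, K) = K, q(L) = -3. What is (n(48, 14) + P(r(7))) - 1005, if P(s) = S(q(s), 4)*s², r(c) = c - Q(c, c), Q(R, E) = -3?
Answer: -3391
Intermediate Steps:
r(c) = 3 + c (r(c) = c - 1*(-3) = c + 3 = 3 + c)
S(Y, h) = -6*h (S(Y, h) = (2*h)*(-3) + 0 = -6*h + 0 = -6*h)
P(s) = -24*s² (P(s) = (-6*4)*s² = -24*s²)
(n(48, 14) + P(r(7))) - 1005 = (14 - 24*(3 + 7)²) - 1005 = (14 - 24*10²) - 1005 = (14 - 24*100) - 1005 = (14 - 2400) - 1005 = -2386 - 1005 = -3391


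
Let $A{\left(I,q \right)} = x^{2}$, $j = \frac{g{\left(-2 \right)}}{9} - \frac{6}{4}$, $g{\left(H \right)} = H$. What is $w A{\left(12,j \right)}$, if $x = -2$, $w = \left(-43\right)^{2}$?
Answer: $7396$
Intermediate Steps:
$w = 1849$
$j = - \frac{31}{18}$ ($j = - \frac{2}{9} - \frac{6}{4} = \left(-2\right) \frac{1}{9} - \frac{3}{2} = - \frac{2}{9} - \frac{3}{2} = - \frac{31}{18} \approx -1.7222$)
$A{\left(I,q \right)} = 4$ ($A{\left(I,q \right)} = \left(-2\right)^{2} = 4$)
$w A{\left(12,j \right)} = 1849 \cdot 4 = 7396$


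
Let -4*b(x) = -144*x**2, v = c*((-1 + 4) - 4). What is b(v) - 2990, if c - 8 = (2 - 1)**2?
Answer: -74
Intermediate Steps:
c = 9 (c = 8 + (2 - 1)**2 = 8 + 1**2 = 8 + 1 = 9)
v = -9 (v = 9*((-1 + 4) - 4) = 9*(3 - 4) = 9*(-1) = -9)
b(x) = 36*x**2 (b(x) = -(-36)*x**2 = 36*x**2)
b(v) - 2990 = 36*(-9)**2 - 2990 = 36*81 - 2990 = 2916 - 2990 = -74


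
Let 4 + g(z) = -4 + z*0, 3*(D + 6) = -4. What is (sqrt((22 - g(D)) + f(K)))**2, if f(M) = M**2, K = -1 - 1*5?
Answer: 66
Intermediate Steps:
D = -22/3 (D = -6 + (1/3)*(-4) = -6 - 4/3 = -22/3 ≈ -7.3333)
g(z) = -8 (g(z) = -4 + (-4 + z*0) = -4 + (-4 + 0) = -4 - 4 = -8)
K = -6 (K = -1 - 5 = -6)
(sqrt((22 - g(D)) + f(K)))**2 = (sqrt((22 - 1*(-8)) + (-6)**2))**2 = (sqrt((22 + 8) + 36))**2 = (sqrt(30 + 36))**2 = (sqrt(66))**2 = 66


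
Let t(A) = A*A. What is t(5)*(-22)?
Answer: -550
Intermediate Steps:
t(A) = A²
t(5)*(-22) = 5²*(-22) = 25*(-22) = -550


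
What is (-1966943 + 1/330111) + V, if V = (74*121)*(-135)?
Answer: -1048344396362/330111 ≈ -3.1757e+6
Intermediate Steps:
V = -1208790 (V = 8954*(-135) = -1208790)
(-1966943 + 1/330111) + V = (-1966943 + 1/330111) - 1208790 = -649309520672/330111 - 1208790 = -1048344396362/330111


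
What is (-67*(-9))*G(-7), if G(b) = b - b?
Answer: 0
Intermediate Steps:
G(b) = 0
(-67*(-9))*G(-7) = -67*(-9)*0 = 603*0 = 0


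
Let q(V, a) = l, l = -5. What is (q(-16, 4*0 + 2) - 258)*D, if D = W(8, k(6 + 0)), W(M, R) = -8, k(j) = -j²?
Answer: 2104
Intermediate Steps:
q(V, a) = -5
D = -8
(q(-16, 4*0 + 2) - 258)*D = (-5 - 258)*(-8) = -263*(-8) = 2104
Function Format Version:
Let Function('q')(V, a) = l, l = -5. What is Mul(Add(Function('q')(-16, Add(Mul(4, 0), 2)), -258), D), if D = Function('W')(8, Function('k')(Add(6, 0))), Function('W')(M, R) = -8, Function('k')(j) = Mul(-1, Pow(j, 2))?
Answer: 2104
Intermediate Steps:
Function('q')(V, a) = -5
D = -8
Mul(Add(Function('q')(-16, Add(Mul(4, 0), 2)), -258), D) = Mul(Add(-5, -258), -8) = Mul(-263, -8) = 2104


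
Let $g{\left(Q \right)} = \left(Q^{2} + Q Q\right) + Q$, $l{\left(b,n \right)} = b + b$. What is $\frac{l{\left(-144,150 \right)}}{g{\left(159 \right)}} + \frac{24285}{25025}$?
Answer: $\frac{7421529}{7692685} \approx 0.96475$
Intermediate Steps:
$l{\left(b,n \right)} = 2 b$
$g{\left(Q \right)} = Q + 2 Q^{2}$ ($g{\left(Q \right)} = \left(Q^{2} + Q^{2}\right) + Q = 2 Q^{2} + Q = Q + 2 Q^{2}$)
$\frac{l{\left(-144,150 \right)}}{g{\left(159 \right)}} + \frac{24285}{25025} = \frac{2 \left(-144\right)}{159 \left(1 + 2 \cdot 159\right)} + \frac{24285}{25025} = - \frac{288}{159 \left(1 + 318\right)} + 24285 \cdot \frac{1}{25025} = - \frac{288}{159 \cdot 319} + \frac{4857}{5005} = - \frac{288}{50721} + \frac{4857}{5005} = \left(-288\right) \frac{1}{50721} + \frac{4857}{5005} = - \frac{96}{16907} + \frac{4857}{5005} = \frac{7421529}{7692685}$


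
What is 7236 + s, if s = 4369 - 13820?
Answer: -2215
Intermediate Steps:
s = -9451
7236 + s = 7236 - 9451 = -2215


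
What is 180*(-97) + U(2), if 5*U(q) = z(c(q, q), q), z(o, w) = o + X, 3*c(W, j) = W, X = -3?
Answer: -261907/15 ≈ -17460.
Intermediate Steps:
c(W, j) = W/3
z(o, w) = -3 + o (z(o, w) = o - 3 = -3 + o)
U(q) = -⅗ + q/15 (U(q) = (-3 + q/3)/5 = -⅗ + q/15)
180*(-97) + U(2) = 180*(-97) + (-⅗ + (1/15)*2) = -17460 + (-⅗ + 2/15) = -17460 - 7/15 = -261907/15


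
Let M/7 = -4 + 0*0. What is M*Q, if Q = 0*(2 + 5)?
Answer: 0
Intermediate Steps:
M = -28 (M = 7*(-4 + 0*0) = 7*(-4 + 0) = 7*(-4) = -28)
Q = 0 (Q = 0*7 = 0)
M*Q = -28*0 = 0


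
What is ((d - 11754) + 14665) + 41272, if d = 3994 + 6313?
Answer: 54490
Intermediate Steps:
d = 10307
((d - 11754) + 14665) + 41272 = ((10307 - 11754) + 14665) + 41272 = (-1447 + 14665) + 41272 = 13218 + 41272 = 54490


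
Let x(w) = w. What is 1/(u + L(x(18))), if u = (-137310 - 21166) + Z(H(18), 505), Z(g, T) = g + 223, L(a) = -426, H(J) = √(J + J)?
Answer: -1/158673 ≈ -6.3023e-6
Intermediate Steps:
H(J) = √2*√J (H(J) = √(2*J) = √2*√J)
Z(g, T) = 223 + g
u = -158247 (u = (-137310 - 21166) + (223 + √2*√18) = -158476 + (223 + √2*(3*√2)) = -158476 + (223 + 6) = -158476 + 229 = -158247)
1/(u + L(x(18))) = 1/(-158247 - 426) = 1/(-158673) = -1/158673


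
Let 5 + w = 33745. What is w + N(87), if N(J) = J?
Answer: 33827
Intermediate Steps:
w = 33740 (w = -5 + 33745 = 33740)
w + N(87) = 33740 + 87 = 33827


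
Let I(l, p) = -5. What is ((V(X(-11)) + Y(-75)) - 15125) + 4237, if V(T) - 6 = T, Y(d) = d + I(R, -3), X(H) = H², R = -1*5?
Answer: -10841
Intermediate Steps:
R = -5
Y(d) = -5 + d (Y(d) = d - 5 = -5 + d)
V(T) = 6 + T
((V(X(-11)) + Y(-75)) - 15125) + 4237 = (((6 + (-11)²) + (-5 - 75)) - 15125) + 4237 = (((6 + 121) - 80) - 15125) + 4237 = ((127 - 80) - 15125) + 4237 = (47 - 15125) + 4237 = -15078 + 4237 = -10841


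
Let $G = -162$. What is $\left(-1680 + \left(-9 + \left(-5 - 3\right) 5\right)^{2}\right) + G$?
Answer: $559$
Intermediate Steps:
$\left(-1680 + \left(-9 + \left(-5 - 3\right) 5\right)^{2}\right) + G = \left(-1680 + \left(-9 + \left(-5 - 3\right) 5\right)^{2}\right) - 162 = \left(-1680 + \left(-9 - 40\right)^{2}\right) - 162 = \left(-1680 + \left(-49\right)^{2}\right) - 162 = \left(-1680 + 2401\right) - 162 = 721 - 162 = 559$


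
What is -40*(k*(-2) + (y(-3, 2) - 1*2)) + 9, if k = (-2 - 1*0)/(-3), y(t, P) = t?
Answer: 787/3 ≈ 262.33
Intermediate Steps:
k = ⅔ (k = (-2 + 0)*(-⅓) = -2*(-⅓) = ⅔ ≈ 0.66667)
-40*(k*(-2) + (y(-3, 2) - 1*2)) + 9 = -40*((⅔)*(-2) + (-3 - 1*2)) + 9 = -40*(-4/3 + (-3 - 2)) + 9 = -40*(-4/3 - 5) + 9 = -40*(-19/3) + 9 = 760/3 + 9 = 787/3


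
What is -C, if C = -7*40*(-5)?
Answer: -1400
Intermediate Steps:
C = 1400 (C = -280*(-5) = 1400)
-C = -1*1400 = -1400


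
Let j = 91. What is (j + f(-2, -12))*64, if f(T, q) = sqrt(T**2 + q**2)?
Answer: 5824 + 128*sqrt(37) ≈ 6602.6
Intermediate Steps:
(j + f(-2, -12))*64 = (91 + sqrt((-2)**2 + (-12)**2))*64 = (91 + sqrt(4 + 144))*64 = (91 + sqrt(148))*64 = (91 + 2*sqrt(37))*64 = 5824 + 128*sqrt(37)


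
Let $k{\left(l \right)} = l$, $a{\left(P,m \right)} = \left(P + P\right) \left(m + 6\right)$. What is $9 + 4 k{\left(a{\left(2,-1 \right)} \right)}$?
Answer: $89$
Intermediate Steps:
$a{\left(P,m \right)} = 2 P \left(6 + m\right)$
$9 + 4 k{\left(a{\left(2,-1 \right)} \right)} = 9 + 4 \cdot 2 \cdot 2 \left(6 - 1\right) = 9 + 4 \cdot 2 \cdot 2 \cdot 5 = 9 + 4 \cdot 20 = 9 + 80 = 89$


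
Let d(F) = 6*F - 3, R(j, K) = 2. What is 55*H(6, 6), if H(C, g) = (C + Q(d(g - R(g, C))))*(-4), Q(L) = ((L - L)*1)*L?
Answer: -1320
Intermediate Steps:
d(F) = -3 + 6*F
Q(L) = 0 (Q(L) = (0*1)*L = 0*L = 0)
H(C, g) = -4*C (H(C, g) = (C + 0)*(-4) = C*(-4) = -4*C)
55*H(6, 6) = 55*(-4*6) = 55*(-24) = -1320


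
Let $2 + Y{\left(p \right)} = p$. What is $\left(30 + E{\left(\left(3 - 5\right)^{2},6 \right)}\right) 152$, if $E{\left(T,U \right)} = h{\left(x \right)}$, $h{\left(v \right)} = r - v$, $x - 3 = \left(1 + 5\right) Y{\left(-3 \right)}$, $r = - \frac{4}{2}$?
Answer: $8360$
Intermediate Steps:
$r = -2$ ($r = \left(-4\right) \frac{1}{2} = -2$)
$Y{\left(p \right)} = -2 + p$
$x = -27$ ($x = 3 + \left(1 + 5\right) \left(-2 - 3\right) = 3 + 6 \left(-5\right) = 3 - 30 = -27$)
$h{\left(v \right)} = -2 - v$
$E{\left(T,U \right)} = 25$ ($E{\left(T,U \right)} = -2 - -27 = -2 + 27 = 25$)
$\left(30 + E{\left(\left(3 - 5\right)^{2},6 \right)}\right) 152 = \left(30 + 25\right) 152 = 55 \cdot 152 = 8360$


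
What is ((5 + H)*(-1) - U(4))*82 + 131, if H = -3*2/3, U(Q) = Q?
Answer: -443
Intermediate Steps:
H = -2 (H = -6*⅓ = -2)
((5 + H)*(-1) - U(4))*82 + 131 = ((5 - 2)*(-1) - 1*4)*82 + 131 = (3*(-1) - 4)*82 + 131 = (-3 - 4)*82 + 131 = -7*82 + 131 = -574 + 131 = -443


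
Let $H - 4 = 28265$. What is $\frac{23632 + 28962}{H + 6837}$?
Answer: $\frac{26297}{17553} \approx 1.4981$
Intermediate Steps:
$H = 28269$ ($H = 4 + 28265 = 28269$)
$\frac{23632 + 28962}{H + 6837} = \frac{23632 + 28962}{28269 + 6837} = \frac{52594}{35106} = 52594 \cdot \frac{1}{35106} = \frac{26297}{17553}$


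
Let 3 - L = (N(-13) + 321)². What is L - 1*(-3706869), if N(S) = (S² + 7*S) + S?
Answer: 3557876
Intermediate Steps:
N(S) = S² + 8*S
L = -148993 (L = 3 - (-13*(8 - 13) + 321)² = 3 - (-13*(-5) + 321)² = 3 - (65 + 321)² = 3 - 1*386² = 3 - 1*148996 = 3 - 148996 = -148993)
L - 1*(-3706869) = -148993 - 1*(-3706869) = -148993 + 3706869 = 3557876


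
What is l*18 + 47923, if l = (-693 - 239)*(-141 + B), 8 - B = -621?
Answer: -8138765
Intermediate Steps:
B = 629 (B = 8 - 1*(-621) = 8 + 621 = 629)
l = -454816 (l = (-693 - 239)*(-141 + 629) = -932*488 = -454816)
l*18 + 47923 = -454816*18 + 47923 = -8186688 + 47923 = -8138765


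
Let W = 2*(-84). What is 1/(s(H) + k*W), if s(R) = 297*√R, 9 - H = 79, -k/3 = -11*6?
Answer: -8/267597 - I*√70/3746358 ≈ -2.9896e-5 - 2.2333e-6*I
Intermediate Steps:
k = 198 (k = -(-33)*6 = -3*(-66) = 198)
W = -168
H = -70 (H = 9 - 1*79 = 9 - 79 = -70)
1/(s(H) + k*W) = 1/(297*√(-70) + 198*(-168)) = 1/(297*(I*√70) - 33264) = 1/(297*I*√70 - 33264) = 1/(-33264 + 297*I*√70)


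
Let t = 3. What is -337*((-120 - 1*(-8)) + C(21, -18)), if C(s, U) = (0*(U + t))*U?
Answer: 37744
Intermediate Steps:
C(s, U) = 0 (C(s, U) = (0*(U + 3))*U = (0*(3 + U))*U = 0*U = 0)
-337*((-120 - 1*(-8)) + C(21, -18)) = -337*((-120 - 1*(-8)) + 0) = -337*((-120 + 8) + 0) = -337*(-112 + 0) = -337*(-112) = 37744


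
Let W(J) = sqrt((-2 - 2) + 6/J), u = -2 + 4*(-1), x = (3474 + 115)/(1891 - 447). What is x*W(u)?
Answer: 3589*I*sqrt(5)/1444 ≈ 5.5576*I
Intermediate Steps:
x = 3589/1444 ≈ 2.4855
u = -6 (u = -2 - 4 = -6)
W(J) = sqrt(-4 + 6/J)
x*W(u) = 3589*sqrt(-4 + 6/(-6))/1444 = 3589*sqrt(-4 + 6*(-1/6))/1444 = 3589*sqrt(-4 - 1)/1444 = 3589*sqrt(-5)/1444 = 3589*(I*sqrt(5))/1444 = 3589*I*sqrt(5)/1444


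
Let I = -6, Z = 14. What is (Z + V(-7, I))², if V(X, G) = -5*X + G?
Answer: 1849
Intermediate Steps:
V(X, G) = G - 5*X
(Z + V(-7, I))² = (14 + (-6 - 5*(-7)))² = (14 + (-6 + 35))² = (14 + 29)² = 43² = 1849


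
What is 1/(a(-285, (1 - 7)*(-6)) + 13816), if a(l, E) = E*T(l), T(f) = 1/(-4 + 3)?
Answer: 1/13780 ≈ 7.2569e-5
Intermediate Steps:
T(f) = -1 (T(f) = 1/(-1) = -1)
a(l, E) = -E (a(l, E) = E*(-1) = -E)
1/(a(-285, (1 - 7)*(-6)) + 13816) = 1/(-(1 - 7)*(-6) + 13816) = 1/(-(-6)*(-6) + 13816) = 1/(-1*36 + 13816) = 1/(-36 + 13816) = 1/13780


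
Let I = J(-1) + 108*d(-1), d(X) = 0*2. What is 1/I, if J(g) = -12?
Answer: -1/12 ≈ -0.083333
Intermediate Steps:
d(X) = 0
I = -12 (I = -12 + 108*0 = -12 + 0 = -12)
1/I = 1/(-12) = -1/12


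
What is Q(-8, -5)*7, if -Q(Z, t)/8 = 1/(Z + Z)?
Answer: 7/2 ≈ 3.5000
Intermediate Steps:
Q(Z, t) = -4/Z (Q(Z, t) = -8/(Z + Z) = -8*1/(2*Z) = -4/Z)
Q(-8, -5)*7 = -4/(-8)*7 = -4*(-⅛)*7 = (½)*7 = 7/2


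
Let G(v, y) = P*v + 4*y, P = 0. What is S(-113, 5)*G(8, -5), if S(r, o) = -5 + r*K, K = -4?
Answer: -8940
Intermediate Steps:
G(v, y) = 4*y (G(v, y) = 0*v + 4*y = 0 + 4*y = 4*y)
S(r, o) = -5 - 4*r (S(r, o) = -5 + r*(-4) = -5 - 4*r)
S(-113, 5)*G(8, -5) = (-5 - 4*(-113))*(4*(-5)) = (-5 + 452)*(-20) = 447*(-20) = -8940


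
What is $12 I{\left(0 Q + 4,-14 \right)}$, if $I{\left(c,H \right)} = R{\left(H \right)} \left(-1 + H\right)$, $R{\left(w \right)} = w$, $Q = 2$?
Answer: $2520$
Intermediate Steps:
$I{\left(c,H \right)} = H \left(-1 + H\right)$
$12 I{\left(0 Q + 4,-14 \right)} = 12 \left(- 14 \left(-1 - 14\right)\right) = 12 \left(\left(-14\right) \left(-15\right)\right) = 12 \cdot 210 = 2520$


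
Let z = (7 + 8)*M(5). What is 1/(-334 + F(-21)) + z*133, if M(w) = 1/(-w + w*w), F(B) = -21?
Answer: 141641/1420 ≈ 99.747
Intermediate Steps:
M(w) = 1/(w² - w) (M(w) = 1/(-w + w²) = 1/(w² - w))
z = ¾ (z = (7 + 8)*(1/(5*(-1 + 5))) = 15*((⅕)/4) = 15*((⅕)*(¼)) = 15*(1/20) = ¾ ≈ 0.75000)
1/(-334 + F(-21)) + z*133 = 1/(-334 - 21) + (¾)*133 = 1/(-355) + 399/4 = -1/355 + 399/4 = 141641/1420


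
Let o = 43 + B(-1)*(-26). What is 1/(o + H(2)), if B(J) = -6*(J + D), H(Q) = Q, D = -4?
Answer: -1/735 ≈ -0.0013605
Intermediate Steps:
B(J) = 24 - 6*J (B(J) = -6*(J - 4) = -6*(-4 + J) = 24 - 6*J)
o = -737 (o = 43 + (24 - 6*(-1))*(-26) = 43 + (24 + 6)*(-26) = 43 + 30*(-26) = 43 - 780 = -737)
1/(o + H(2)) = 1/(-737 + 2) = 1/(-735) = -1/735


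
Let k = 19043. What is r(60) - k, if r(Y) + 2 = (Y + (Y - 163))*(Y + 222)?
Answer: -31171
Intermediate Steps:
r(Y) = -2 + (-163 + 2*Y)*(222 + Y) (r(Y) = -2 + (Y + (Y - 163))*(Y + 222) = -2 + (Y + (-163 + Y))*(222 + Y) = -2 + (-163 + 2*Y)*(222 + Y))
r(60) - k = (-36188 + 2*60² + 281*60) - 1*19043 = (-36188 + 2*3600 + 16860) - 19043 = (-36188 + 7200 + 16860) - 19043 = -12128 - 19043 = -31171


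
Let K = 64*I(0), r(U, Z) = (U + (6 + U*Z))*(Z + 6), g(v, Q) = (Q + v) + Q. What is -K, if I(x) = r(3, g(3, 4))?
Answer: -45696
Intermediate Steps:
g(v, Q) = v + 2*Q
r(U, Z) = (6 + Z)*(6 + U + U*Z) (r(U, Z) = (6 + U + U*Z)*(6 + Z) = (6 + Z)*(6 + U + U*Z))
I(x) = 714 (I(x) = 36 + 6*3 + 6*(3 + 2*4) + 3*(3 + 2*4)**2 + 7*3*(3 + 2*4) = 36 + 18 + 6*(3 + 8) + 3*(3 + 8)**2 + 7*3*(3 + 8) = 36 + 18 + 6*11 + 3*11**2 + 7*3*11 = 36 + 18 + 66 + 3*121 + 231 = 36 + 18 + 66 + 363 + 231 = 714)
K = 45696 (K = 64*714 = 45696)
-K = -1*45696 = -45696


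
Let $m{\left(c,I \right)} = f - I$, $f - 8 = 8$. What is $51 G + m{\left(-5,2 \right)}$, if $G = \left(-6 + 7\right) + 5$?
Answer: $320$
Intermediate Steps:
$f = 16$ ($f = 8 + 8 = 16$)
$G = 6$ ($G = 1 + 5 = 6$)
$m{\left(c,I \right)} = 16 - I$
$51 G + m{\left(-5,2 \right)} = 51 \cdot 6 + \left(16 - 2\right) = 306 + \left(16 - 2\right) = 306 + 14 = 320$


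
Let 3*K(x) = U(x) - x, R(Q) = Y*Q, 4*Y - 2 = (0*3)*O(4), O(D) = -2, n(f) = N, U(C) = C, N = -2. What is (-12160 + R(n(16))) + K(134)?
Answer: -12161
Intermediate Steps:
n(f) = -2
Y = 1/2 (Y = 1/2 + ((0*3)*(-2))/4 = 1/2 + (0*(-2))/4 = 1/2 + (1/4)*0 = 1/2 + 0 = 1/2 ≈ 0.50000)
R(Q) = Q/2
K(x) = 0 (K(x) = (x - x)/3 = (1/3)*0 = 0)
(-12160 + R(n(16))) + K(134) = (-12160 + (1/2)*(-2)) + 0 = (-12160 - 1) + 0 = -12161 + 0 = -12161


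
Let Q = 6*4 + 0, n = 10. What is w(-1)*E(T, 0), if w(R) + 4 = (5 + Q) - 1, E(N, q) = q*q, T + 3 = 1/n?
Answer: 0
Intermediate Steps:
Q = 24 (Q = 24 + 0 = 24)
T = -29/10 (T = -3 + 1/10 = -3 + ⅒ = -29/10 ≈ -2.9000)
E(N, q) = q²
w(R) = 24 (w(R) = -4 + ((5 + 24) - 1) = -4 + (29 - 1) = -4 + 28 = 24)
w(-1)*E(T, 0) = 24*0² = 24*0 = 0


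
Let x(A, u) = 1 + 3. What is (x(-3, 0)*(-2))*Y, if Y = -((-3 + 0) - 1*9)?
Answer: -96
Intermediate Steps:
x(A, u) = 4
Y = 12 (Y = -(-3 - 9) = -1*(-12) = 12)
(x(-3, 0)*(-2))*Y = (4*(-2))*12 = -8*12 = -96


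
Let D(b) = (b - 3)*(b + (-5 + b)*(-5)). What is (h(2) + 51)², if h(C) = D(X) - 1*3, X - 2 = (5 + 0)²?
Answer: 3779136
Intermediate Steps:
X = 27 (X = 2 + (5 + 0)² = 2 + 5² = 2 + 25 = 27)
D(b) = (-3 + b)*(25 - 4*b) (D(b) = (-3 + b)*(b + (25 - 5*b)) = (-3 + b)*(25 - 4*b))
h(C) = -1995 (h(C) = (-75 - 4*27² + 37*27) - 1*3 = (-75 - 4*729 + 999) - 3 = (-75 - 2916 + 999) - 3 = -1992 - 3 = -1995)
(h(2) + 51)² = (-1995 + 51)² = (-1944)² = 3779136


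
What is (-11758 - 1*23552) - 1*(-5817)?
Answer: -29493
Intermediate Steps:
(-11758 - 1*23552) - 1*(-5817) = (-11758 - 23552) + 5817 = -35310 + 5817 = -29493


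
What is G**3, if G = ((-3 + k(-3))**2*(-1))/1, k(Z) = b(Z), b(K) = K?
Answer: -46656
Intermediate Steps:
k(Z) = Z
G = -36 (G = ((-3 - 3)**2*(-1))/1 = ((-6)**2*(-1))*1 = (36*(-1))*1 = -36*1 = -36)
G**3 = (-36)**3 = -46656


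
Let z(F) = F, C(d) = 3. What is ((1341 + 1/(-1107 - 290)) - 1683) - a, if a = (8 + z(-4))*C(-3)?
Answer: -494539/1397 ≈ -354.00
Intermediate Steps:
a = 12 (a = (8 - 4)*3 = 4*3 = 12)
((1341 + 1/(-1107 - 290)) - 1683) - a = ((1341 + 1/(-1107 - 290)) - 1683) - 1*12 = ((1341 + 1/(-1397)) - 1683) - 12 = ((1341 - 1/1397) - 1683) - 12 = (1873376/1397 - 1683) - 12 = -477775/1397 - 12 = -494539/1397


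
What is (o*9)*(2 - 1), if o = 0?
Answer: 0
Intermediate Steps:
(o*9)*(2 - 1) = (0*9)*(2 - 1) = 0*1 = 0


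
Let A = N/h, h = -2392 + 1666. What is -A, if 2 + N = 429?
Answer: 427/726 ≈ 0.58815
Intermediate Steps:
h = -726
N = 427 (N = -2 + 429 = 427)
A = -427/726 (A = 427/(-726) = 427*(-1/726) = -427/726 ≈ -0.58815)
-A = -1*(-427/726) = 427/726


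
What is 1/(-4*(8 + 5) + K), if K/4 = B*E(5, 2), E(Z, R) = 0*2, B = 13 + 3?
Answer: -1/52 ≈ -0.019231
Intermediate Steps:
B = 16
E(Z, R) = 0
K = 0 (K = 4*(16*0) = 4*0 = 0)
1/(-4*(8 + 5) + K) = 1/(-4*(8 + 5) + 0) = 1/(-4*13 + 0) = 1/(-52 + 0) = 1/(-52) = -1/52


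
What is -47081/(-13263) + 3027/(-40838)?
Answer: 1882546777/541634394 ≈ 3.4757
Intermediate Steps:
-47081/(-13263) + 3027/(-40838) = -47081*(-1/13263) + 3027*(-1/40838) = 47081/13263 - 3027/40838 = 1882546777/541634394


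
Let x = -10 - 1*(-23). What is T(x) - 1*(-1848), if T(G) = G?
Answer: 1861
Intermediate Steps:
x = 13 (x = -10 + 23 = 13)
T(x) - 1*(-1848) = 13 - 1*(-1848) = 13 + 1848 = 1861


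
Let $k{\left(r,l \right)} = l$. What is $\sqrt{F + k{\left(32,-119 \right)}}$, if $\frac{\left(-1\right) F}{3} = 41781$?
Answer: $i \sqrt{125462} \approx 354.21 i$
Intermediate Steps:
$F = -125343$ ($F = \left(-3\right) 41781 = -125343$)
$\sqrt{F + k{\left(32,-119 \right)}} = \sqrt{-125343 - 119} = \sqrt{-125462} = i \sqrt{125462}$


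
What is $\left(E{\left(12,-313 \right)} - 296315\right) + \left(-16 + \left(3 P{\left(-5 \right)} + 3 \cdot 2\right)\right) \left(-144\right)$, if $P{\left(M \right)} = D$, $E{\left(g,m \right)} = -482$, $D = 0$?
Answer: $-295357$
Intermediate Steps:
$P{\left(M \right)} = 0$
$\left(E{\left(12,-313 \right)} - 296315\right) + \left(-16 + \left(3 P{\left(-5 \right)} + 3 \cdot 2\right)\right) \left(-144\right) = \left(-482 - 296315\right) + \left(-16 + \left(3 \cdot 0 + 3 \cdot 2\right)\right) \left(-144\right) = -296797 + \left(-16 + \left(0 + 6\right)\right) \left(-144\right) = -296797 + \left(-16 + 6\right) \left(-144\right) = -296797 - -1440 = -296797 + 1440 = -295357$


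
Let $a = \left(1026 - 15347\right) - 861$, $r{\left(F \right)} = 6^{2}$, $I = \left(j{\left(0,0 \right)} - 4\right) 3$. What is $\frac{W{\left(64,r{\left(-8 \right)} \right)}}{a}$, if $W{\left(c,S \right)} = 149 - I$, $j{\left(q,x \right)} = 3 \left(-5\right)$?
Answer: $- \frac{103}{7591} \approx -0.013569$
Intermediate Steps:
$j{\left(q,x \right)} = -15$
$I = -57$ ($I = \left(-15 - 4\right) 3 = \left(-19\right) 3 = -57$)
$r{\left(F \right)} = 36$
$W{\left(c,S \right)} = 206$ ($W{\left(c,S \right)} = 149 - -57 = 149 + 57 = 206$)
$a = -15182$ ($a = -14321 - 861 = -15182$)
$\frac{W{\left(64,r{\left(-8 \right)} \right)}}{a} = \frac{206}{-15182} = 206 \left(- \frac{1}{15182}\right) = - \frac{103}{7591}$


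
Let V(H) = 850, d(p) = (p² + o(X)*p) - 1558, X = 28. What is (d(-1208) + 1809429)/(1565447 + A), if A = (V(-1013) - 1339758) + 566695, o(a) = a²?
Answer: 2320063/793234 ≈ 2.9248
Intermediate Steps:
d(p) = -1558 + p² + 784*p (d(p) = (p² + 28²*p) - 1558 = (p² + 784*p) - 1558 = -1558 + p² + 784*p)
A = -772213 (A = (850 - 1339758) + 566695 = -1338908 + 566695 = -772213)
(d(-1208) + 1809429)/(1565447 + A) = ((-1558 + (-1208)² + 784*(-1208)) + 1809429)/(1565447 - 772213) = ((-1558 + 1459264 - 947072) + 1809429)/793234 = (510634 + 1809429)*(1/793234) = 2320063*(1/793234) = 2320063/793234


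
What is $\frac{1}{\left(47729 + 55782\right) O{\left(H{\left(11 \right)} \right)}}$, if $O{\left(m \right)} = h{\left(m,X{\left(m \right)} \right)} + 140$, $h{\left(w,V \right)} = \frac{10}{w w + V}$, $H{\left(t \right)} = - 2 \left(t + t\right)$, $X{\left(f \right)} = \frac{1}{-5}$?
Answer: $\frac{9679}{140268791210} \approx 6.9003 \cdot 10^{-8}$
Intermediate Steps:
$X{\left(f \right)} = - \frac{1}{5}$
$H{\left(t \right)} = - 4 t$ ($H{\left(t \right)} = - 2 \cdot 2 t = - 4 t$)
$h{\left(w,V \right)} = \frac{10}{V + w^{2}}$ ($h{\left(w,V \right)} = \frac{10}{w^{2} + V} = \frac{10}{V + w^{2}}$)
$O{\left(m \right)} = 140 + \frac{10}{- \frac{1}{5} + m^{2}}$ ($O{\left(m \right)} = \frac{10}{- \frac{1}{5} + m^{2}} + 140 = 140 + \frac{10}{- \frac{1}{5} + m^{2}}$)
$\frac{1}{\left(47729 + 55782\right) O{\left(H{\left(11 \right)} \right)}} = \frac{1}{\left(47729 + 55782\right) \frac{10 \left(-9 + 70 \left(\left(-4\right) 11\right)^{2}\right)}{-1 + 5 \left(\left(-4\right) 11\right)^{2}}} = \frac{1}{103511 \frac{10 \left(-9 + 70 \left(-44\right)^{2}\right)}{-1 + 5 \left(-44\right)^{2}}} = \frac{1}{103511 \frac{10 \left(-9 + 70 \cdot 1936\right)}{-1 + 5 \cdot 1936}} = \frac{1}{103511 \frac{10 \left(-9 + 135520\right)}{-1 + 9680}} = \frac{1}{103511 \cdot 10 \cdot \frac{1}{9679} \cdot 135511} = \frac{1}{103511 \cdot \frac{1355110}{9679}} = \frac{1}{103511} \cdot \frac{9679}{1355110} = \frac{9679}{140268791210}$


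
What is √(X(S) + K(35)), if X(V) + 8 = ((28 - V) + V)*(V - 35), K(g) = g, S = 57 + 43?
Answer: √1847 ≈ 42.977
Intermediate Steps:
S = 100
X(V) = -988 + 28*V (X(V) = -8 + ((28 - V) + V)*(V - 35) = -8 + 28*(-35 + V) = -8 + (-980 + 28*V) = -988 + 28*V)
√(X(S) + K(35)) = √((-988 + 28*100) + 35) = √((-988 + 2800) + 35) = √(1812 + 35) = √1847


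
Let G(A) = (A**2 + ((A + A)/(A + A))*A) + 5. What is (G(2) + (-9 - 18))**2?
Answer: 256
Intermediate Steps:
G(A) = 5 + A + A**2 (G(A) = (A**2 + ((2*A)/((2*A)))*A) + 5 = (A**2 + ((2*A)*(1/(2*A)))*A) + 5 = (A**2 + 1*A) + 5 = (A**2 + A) + 5 = (A + A**2) + 5 = 5 + A + A**2)
(G(2) + (-9 - 18))**2 = ((5 + 2 + 2**2) + (-9 - 18))**2 = ((5 + 2 + 4) - 27)**2 = (11 - 27)**2 = (-16)**2 = 256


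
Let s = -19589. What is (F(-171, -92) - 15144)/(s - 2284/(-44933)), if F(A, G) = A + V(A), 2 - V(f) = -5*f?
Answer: 726476744/880190253 ≈ 0.82536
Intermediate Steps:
V(f) = 2 + 5*f (V(f) = 2 - (-5)*f = 2 + 5*f)
F(A, G) = 2 + 6*A (F(A, G) = A + (2 + 5*A) = 2 + 6*A)
(F(-171, -92) - 15144)/(s - 2284/(-44933)) = ((2 + 6*(-171)) - 15144)/(-19589 - 2284/(-44933)) = ((2 - 1026) - 15144)/(-19589 - 2284*(-1/44933)) = (-1024 - 15144)/(-19589 + 2284/44933) = -16168/(-880190253/44933) = -16168*(-44933/880190253) = 726476744/880190253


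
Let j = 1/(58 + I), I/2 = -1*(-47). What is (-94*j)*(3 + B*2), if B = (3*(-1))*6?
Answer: 1551/76 ≈ 20.408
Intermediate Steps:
B = -18 (B = -3*6 = -18)
I = 94 (I = 2*(-1*(-47)) = 2*47 = 94)
j = 1/152 (j = 1/(58 + 94) = 1/152 ≈ 0.0065789)
(-94*j)*(3 + B*2) = (-94*1/152)*(3 - 18*2) = -47*(3 - 36)/76 = -47/76*(-33) = 1551/76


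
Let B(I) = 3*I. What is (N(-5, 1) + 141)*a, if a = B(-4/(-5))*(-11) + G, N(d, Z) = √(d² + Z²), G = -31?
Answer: -40467/5 - 287*√26/5 ≈ -8386.1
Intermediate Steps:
N(d, Z) = √(Z² + d²)
a = -287/5 (a = (3*(-4/(-5)))*(-11) - 31 = (3*(-4*(-⅕)))*(-11) - 31 = (3*(⅘))*(-11) - 31 = (12/5)*(-11) - 31 = -132/5 - 31 = -287/5 ≈ -57.400)
(N(-5, 1) + 141)*a = (√(1² + (-5)²) + 141)*(-287/5) = (√(1 + 25) + 141)*(-287/5) = (√26 + 141)*(-287/5) = (141 + √26)*(-287/5) = -40467/5 - 287*√26/5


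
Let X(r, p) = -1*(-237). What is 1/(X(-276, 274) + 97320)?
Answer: 1/97557 ≈ 1.0250e-5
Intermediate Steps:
X(r, p) = 237
1/(X(-276, 274) + 97320) = 1/(237 + 97320) = 1/97557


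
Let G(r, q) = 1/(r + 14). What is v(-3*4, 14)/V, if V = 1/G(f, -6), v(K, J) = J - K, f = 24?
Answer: 13/19 ≈ 0.68421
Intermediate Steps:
G(r, q) = 1/(14 + r)
V = 38 (V = 1/(1/(14 + 24)) = 1/(1/38) = 38)
v(-3*4, 14)/V = (14 - (-3)*4)/38 = (14 - 1*(-12))*(1/38) = (14 + 12)*(1/38) = 26*(1/38) = 13/19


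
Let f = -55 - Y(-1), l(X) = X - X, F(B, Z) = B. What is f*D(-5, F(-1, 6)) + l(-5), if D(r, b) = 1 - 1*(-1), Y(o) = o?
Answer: -108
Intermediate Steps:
l(X) = 0
D(r, b) = 2 (D(r, b) = 1 + 1 = 2)
f = -54 (f = -55 - 1*(-1) = -55 + 1 = -54)
f*D(-5, F(-1, 6)) + l(-5) = -54*2 + 0 = -108 + 0 = -108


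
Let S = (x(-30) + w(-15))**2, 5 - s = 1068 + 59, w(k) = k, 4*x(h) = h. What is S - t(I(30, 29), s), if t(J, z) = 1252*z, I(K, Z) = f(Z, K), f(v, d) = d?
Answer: 5621001/4 ≈ 1.4053e+6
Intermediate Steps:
I(K, Z) = K
x(h) = h/4
s = -1122 (s = 5 - (1068 + 59) = 5 - 1*1127 = 5 - 1127 = -1122)
S = 2025/4 (S = ((1/4)*(-30) - 15)**2 = (-15/2 - 15)**2 = (-45/2)**2 = 2025/4 ≈ 506.25)
S - t(I(30, 29), s) = 2025/4 - 1252*(-1122) = 2025/4 - 1*(-1404744) = 2025/4 + 1404744 = 5621001/4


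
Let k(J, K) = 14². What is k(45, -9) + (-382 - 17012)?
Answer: -17198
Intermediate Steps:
k(J, K) = 196
k(45, -9) + (-382 - 17012) = 196 + (-382 - 17012) = 196 - 17394 = -17198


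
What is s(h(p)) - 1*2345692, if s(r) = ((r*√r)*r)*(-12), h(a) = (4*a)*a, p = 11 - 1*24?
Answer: -144922204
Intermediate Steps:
p = -13 (p = 11 - 24 = -13)
h(a) = 4*a²
s(r) = -12*r^(5/2) (s(r) = (r^(3/2)*r)*(-12) = r^(5/2)*(-12) = -12*r^(5/2))
s(h(p)) - 1*2345692 = -12*(4*(-13)²)^(5/2) - 1*2345692 = -12*(4*169)^(5/2) - 2345692 = -12*676^(5/2) - 2345692 = -12*11881376 - 2345692 = -142576512 - 2345692 = -144922204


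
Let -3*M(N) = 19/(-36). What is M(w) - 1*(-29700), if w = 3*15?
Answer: 3207619/108 ≈ 29700.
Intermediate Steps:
w = 45
M(N) = 19/108 (M(N) = -19/(3*(-36)) = -19*(-1)/(3*36) = -1/3*(-19/36) = 19/108)
M(w) - 1*(-29700) = 19/108 - 1*(-29700) = 19/108 + 29700 = 3207619/108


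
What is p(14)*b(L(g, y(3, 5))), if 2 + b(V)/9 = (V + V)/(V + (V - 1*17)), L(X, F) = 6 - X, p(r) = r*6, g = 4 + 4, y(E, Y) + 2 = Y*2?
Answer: -1368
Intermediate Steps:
y(E, Y) = -2 + 2*Y (y(E, Y) = -2 + Y*2 = -2 + 2*Y)
g = 8
p(r) = 6*r
b(V) = -18 + 18*V/(-17 + 2*V) (b(V) = -18 + 9*((V + V)/(V + (V - 1*17))) = -18 + 9*((2*V)/(V + (V - 17))) = -18 + 9*((2*V)/(V + (-17 + V))) = -18 + 9*((2*V)/(-17 + 2*V)) = -18 + 9*(2*V/(-17 + 2*V)) = -18 + 18*V/(-17 + 2*V))
p(14)*b(L(g, y(3, 5))) = (6*14)*(18*(17 - (6 - 1*8))/(-17 + 2*(6 - 1*8))) = 84*(18*(17 - (6 - 8))/(-17 + 2*(6 - 8))) = 84*(18*(17 - 1*(-2))/(-17 + 2*(-2))) = 84*(18*(17 + 2)/(-17 - 4)) = 84*(18*19/(-21)) = 84*(18*(-1/21)*19) = 84*(-114/7) = -1368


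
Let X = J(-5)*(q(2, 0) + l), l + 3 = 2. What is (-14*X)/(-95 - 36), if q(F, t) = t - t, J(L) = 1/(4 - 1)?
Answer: -14/393 ≈ -0.035623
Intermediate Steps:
l = -1 (l = -3 + 2 = -1)
J(L) = ⅓ (J(L) = 1/3 = ⅓)
q(F, t) = 0
X = -⅓ (X = (0 - 1)/3 = (⅓)*(-1) = -⅓ ≈ -0.33333)
(-14*X)/(-95 - 36) = (-14*(-⅓))/(-95 - 36) = (14/3)/(-131) = (14/3)*(-1/131) = -14/393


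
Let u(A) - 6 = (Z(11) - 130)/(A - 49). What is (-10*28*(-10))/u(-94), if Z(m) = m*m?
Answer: 400400/867 ≈ 461.82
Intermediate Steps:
Z(m) = m²
u(A) = 6 - 9/(-49 + A) (u(A) = 6 + (11² - 130)/(A - 49) = 6 + (121 - 130)/(-49 + A) = 6 - 9/(-49 + A))
(-10*28*(-10))/u(-94) = (-10*28*(-10))/((3*(-101 + 2*(-94))/(-49 - 94))) = (-280*(-10))/((3*(-101 - 188)/(-143))) = 2800/((3*(-1/143)*(-289))) = 2800/(867/143) = 2800*(143/867) = 400400/867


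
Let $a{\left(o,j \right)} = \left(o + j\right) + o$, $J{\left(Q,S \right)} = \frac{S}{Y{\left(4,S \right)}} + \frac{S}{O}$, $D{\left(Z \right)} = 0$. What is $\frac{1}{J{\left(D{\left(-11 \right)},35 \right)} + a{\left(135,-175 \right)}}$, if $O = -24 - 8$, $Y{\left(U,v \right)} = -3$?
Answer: $\frac{96}{7895} \approx 0.01216$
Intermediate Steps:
$O = -32$
$J{\left(Q,S \right)} = - \frac{35 S}{96}$ ($J{\left(Q,S \right)} = \frac{S}{-3} + \frac{S}{-32} = S \left(- \frac{1}{3}\right) + S \left(- \frac{1}{32}\right) = - \frac{S}{3} - \frac{S}{32} = - \frac{35 S}{96}$)
$a{\left(o,j \right)} = j + 2 o$ ($a{\left(o,j \right)} = \left(j + o\right) + o = j + 2 o$)
$\frac{1}{J{\left(D{\left(-11 \right)},35 \right)} + a{\left(135,-175 \right)}} = \frac{1}{\left(- \frac{35}{96}\right) 35 + \left(-175 + 2 \cdot 135\right)} = \frac{1}{- \frac{1225}{96} + \left(-175 + 270\right)} = \frac{1}{- \frac{1225}{96} + 95} = \frac{1}{\frac{7895}{96}} = \frac{96}{7895}$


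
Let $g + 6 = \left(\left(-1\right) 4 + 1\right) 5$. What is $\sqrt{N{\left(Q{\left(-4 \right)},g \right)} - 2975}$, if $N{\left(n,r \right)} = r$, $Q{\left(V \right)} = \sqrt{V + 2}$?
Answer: $2 i \sqrt{749} \approx 54.736 i$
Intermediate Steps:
$g = -21$ ($g = -6 + \left(\left(-1\right) 4 + 1\right) 5 = -6 + \left(-4 + 1\right) 5 = -6 - 15 = -21$)
$Q{\left(V \right)} = \sqrt{2 + V}$
$\sqrt{N{\left(Q{\left(-4 \right)},g \right)} - 2975} = \sqrt{-21 - 2975} = \sqrt{-2996} = 2 i \sqrt{749}$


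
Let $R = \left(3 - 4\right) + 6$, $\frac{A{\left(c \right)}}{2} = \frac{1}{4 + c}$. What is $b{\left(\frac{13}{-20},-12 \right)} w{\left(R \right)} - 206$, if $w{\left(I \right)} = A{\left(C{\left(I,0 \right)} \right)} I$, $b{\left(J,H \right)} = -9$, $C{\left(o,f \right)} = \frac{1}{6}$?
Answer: $- \frac{1138}{5} \approx -227.6$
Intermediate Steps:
$C{\left(o,f \right)} = \frac{1}{6}$
$A{\left(c \right)} = \frac{2}{4 + c}$
$R = 5$ ($R = -1 + 6 = 5$)
$w{\left(I \right)} = \frac{12 I}{25}$ ($w{\left(I \right)} = \frac{2}{4 + \frac{1}{6}} I = \frac{2}{\frac{25}{6}} I = 2 \cdot \frac{6}{25} I = \frac{12 I}{25}$)
$b{\left(\frac{13}{-20},-12 \right)} w{\left(R \right)} - 206 = - 9 \cdot \frac{12}{25} \cdot 5 - 206 = \left(-9\right) \frac{12}{5} - 206 = - \frac{108}{5} - 206 = - \frac{1138}{5}$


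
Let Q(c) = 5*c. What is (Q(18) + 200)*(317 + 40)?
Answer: 103530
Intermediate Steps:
(Q(18) + 200)*(317 + 40) = (5*18 + 200)*(317 + 40) = (90 + 200)*357 = 290*357 = 103530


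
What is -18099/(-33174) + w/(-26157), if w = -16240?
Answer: 112462367/96414702 ≈ 1.1664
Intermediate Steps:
-18099/(-33174) + w/(-26157) = -18099/(-33174) - 16240/(-26157) = -18099*(-1/33174) - 16240*(-1/26157) = 2011/3686 + 16240/26157 = 112462367/96414702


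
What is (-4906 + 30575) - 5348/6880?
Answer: 44149343/1720 ≈ 25668.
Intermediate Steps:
(-4906 + 30575) - 5348/6880 = 25669 - 5348*1/6880 = 25669 - 1337/1720 = 44149343/1720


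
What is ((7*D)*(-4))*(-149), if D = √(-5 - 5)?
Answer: 4172*I*√10 ≈ 13193.0*I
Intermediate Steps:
D = I*√10 (D = √(-10) = I*√10 ≈ 3.1623*I)
((7*D)*(-4))*(-149) = ((7*(I*√10))*(-4))*(-149) = ((7*I*√10)*(-4))*(-149) = -28*I*√10*(-149) = 4172*I*√10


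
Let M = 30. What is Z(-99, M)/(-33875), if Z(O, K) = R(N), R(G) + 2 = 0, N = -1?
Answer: 2/33875 ≈ 5.9041e-5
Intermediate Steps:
R(G) = -2 (R(G) = -2 + 0 = -2)
Z(O, K) = -2
Z(-99, M)/(-33875) = -2/(-33875) = -2*(-1/33875) = 2/33875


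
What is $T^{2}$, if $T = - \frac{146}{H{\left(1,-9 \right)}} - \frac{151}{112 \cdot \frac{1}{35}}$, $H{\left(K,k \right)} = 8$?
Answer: $\frac{1096209}{256} \approx 4282.1$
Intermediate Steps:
$T = - \frac{1047}{16}$ ($T = - \frac{146}{8} - \frac{151}{112 \cdot \frac{1}{35}} = \left(-146\right) \frac{1}{8} - \frac{151}{112 \cdot \frac{1}{35}} = - \frac{73}{4} - \frac{151}{\frac{16}{5}} = - \frac{73}{4} - \frac{755}{16} = - \frac{1047}{16} \approx -65.438$)
$T^{2} = \left(- \frac{1047}{16}\right)^{2} = \frac{1096209}{256}$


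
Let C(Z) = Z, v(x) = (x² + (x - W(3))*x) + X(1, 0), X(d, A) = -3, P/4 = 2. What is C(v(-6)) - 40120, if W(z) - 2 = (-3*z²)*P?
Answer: -41335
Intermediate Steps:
P = 8 (P = 4*2 = 8)
W(z) = 2 - 24*z² (W(z) = 2 - 3*z²*8 = 2 - 24*z²)
v(x) = -3 + x² + x*(214 + x) (v(x) = (x² + (x - (2 - 24*3²))*x) - 3 = (x² + (x - (2 - 24*9))*x) - 3 = (x² + (x - (2 - 216))*x) - 3 = (x² + (x - 1*(-214))*x) - 3 = (x² + (x + 214)*x) - 3 = (x² + (214 + x)*x) - 3 = (x² + x*(214 + x)) - 3 = -3 + x² + x*(214 + x))
C(v(-6)) - 40120 = (-3 + 2*(-6)² + 214*(-6)) - 40120 = (-3 + 2*36 - 1284) - 40120 = (-3 + 72 - 1284) - 40120 = -1215 - 40120 = -41335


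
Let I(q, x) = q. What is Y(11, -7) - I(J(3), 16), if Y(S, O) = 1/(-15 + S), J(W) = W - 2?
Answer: -5/4 ≈ -1.2500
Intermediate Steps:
J(W) = -2 + W
Y(11, -7) - I(J(3), 16) = 1/(-15 + 11) - (-2 + 3) = 1/(-4) - 1*1 = -1/4 - 1 = -5/4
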